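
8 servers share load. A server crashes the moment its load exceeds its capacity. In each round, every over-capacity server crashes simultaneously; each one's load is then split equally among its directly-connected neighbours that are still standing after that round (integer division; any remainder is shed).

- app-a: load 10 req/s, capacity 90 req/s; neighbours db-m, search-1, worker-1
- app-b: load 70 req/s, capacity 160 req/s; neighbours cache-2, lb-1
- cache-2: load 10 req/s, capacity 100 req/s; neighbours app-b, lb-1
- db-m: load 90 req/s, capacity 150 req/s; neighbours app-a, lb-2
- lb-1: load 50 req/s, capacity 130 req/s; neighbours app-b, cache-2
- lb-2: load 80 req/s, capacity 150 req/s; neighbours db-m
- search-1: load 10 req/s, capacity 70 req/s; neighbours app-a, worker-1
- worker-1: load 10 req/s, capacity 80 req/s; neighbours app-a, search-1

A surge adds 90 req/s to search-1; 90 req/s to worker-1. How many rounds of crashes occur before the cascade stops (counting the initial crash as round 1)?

Round 1 — search-1 at 100 > 70; worker-1 at 100 > 80. search-1, worker-1 crash.
  search-1 sheds 100 req/s to app-a: 100 each.
    app-a: 10+100 = 110 > 90
  worker-1 sheds 100 req/s to app-a: 100 each.
    app-a: 110+100 = 210 > 90
Round 2 — app-a crashes.
  app-a sheds 210 req/s to db-m: 210 each.
    db-m: 90+210 = 300 > 150
Round 3 — db-m crashes.
  db-m sheds 300 req/s to lb-2: 300 each.
    lb-2: 80+300 = 380 > 150
Round 4 — lb-2 crashes.
  lb-2 sheds 380 req/s: no online neighbours, lost.
No further crashes.

4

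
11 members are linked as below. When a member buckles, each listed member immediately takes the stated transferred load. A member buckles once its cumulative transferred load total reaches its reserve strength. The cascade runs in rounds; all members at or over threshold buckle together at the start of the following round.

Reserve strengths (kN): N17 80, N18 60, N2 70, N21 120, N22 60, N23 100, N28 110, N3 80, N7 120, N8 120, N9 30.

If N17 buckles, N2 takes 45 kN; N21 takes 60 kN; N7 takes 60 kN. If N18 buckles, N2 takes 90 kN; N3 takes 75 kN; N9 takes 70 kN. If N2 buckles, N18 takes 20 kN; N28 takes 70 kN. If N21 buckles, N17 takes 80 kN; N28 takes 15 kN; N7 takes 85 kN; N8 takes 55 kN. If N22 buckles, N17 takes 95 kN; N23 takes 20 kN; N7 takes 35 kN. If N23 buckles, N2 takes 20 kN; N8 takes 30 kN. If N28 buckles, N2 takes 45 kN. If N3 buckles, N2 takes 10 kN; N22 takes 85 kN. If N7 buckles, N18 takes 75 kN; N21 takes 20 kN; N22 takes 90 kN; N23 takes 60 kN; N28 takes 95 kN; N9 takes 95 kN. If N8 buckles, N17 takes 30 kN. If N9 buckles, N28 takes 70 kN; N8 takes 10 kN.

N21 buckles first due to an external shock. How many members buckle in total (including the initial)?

Round 1 — N21 buckles (initial).
  N17: +80 → 80 ≥ 80
  N28: +15 → 15 < 110
  N7: +85 → 85 < 120
  N8: +55 → 55 < 120
Round 2 — N17 buckles.
  N2: +45 → 45 < 70
  N7: +60 → 145 ≥ 120
Round 3 — N7 buckles.
  N18: +75 → 75 ≥ 60
  N22: +90 → 90 ≥ 60
  N23: +60 → 60 < 100
  N28: +95 → 110 ≥ 110
  N9: +95 → 95 ≥ 30
Round 4 — N18, N22, N28, N9 buckle.
  N2: +90+45 → 180 ≥ 70
  N23: +20 → 80 < 100
  N3: +75 → 75 < 80
  N8: +10 → 65 < 120
Round 5 — N2 buckles.
No further bucklings.

8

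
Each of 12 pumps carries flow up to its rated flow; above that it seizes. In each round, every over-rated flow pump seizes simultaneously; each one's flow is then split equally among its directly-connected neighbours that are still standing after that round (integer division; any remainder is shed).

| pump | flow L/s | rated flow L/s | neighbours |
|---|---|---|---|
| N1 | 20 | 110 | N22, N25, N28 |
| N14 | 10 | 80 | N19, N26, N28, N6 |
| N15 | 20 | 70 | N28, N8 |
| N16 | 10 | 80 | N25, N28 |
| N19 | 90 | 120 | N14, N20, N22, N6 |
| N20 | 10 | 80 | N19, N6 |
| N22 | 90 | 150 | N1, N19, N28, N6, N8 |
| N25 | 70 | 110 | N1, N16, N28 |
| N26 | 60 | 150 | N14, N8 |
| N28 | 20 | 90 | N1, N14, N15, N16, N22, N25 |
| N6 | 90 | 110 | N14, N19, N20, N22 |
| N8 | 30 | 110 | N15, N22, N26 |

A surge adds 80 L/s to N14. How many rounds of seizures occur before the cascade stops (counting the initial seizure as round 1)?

8

Round 1 — N14 at 90 > 80. N14 seizes.
  N14 sheds 90 L/s to N19, N26, N28, N6: 22 each (2 lost).
    N19: 90+22 = 112 ≤ 120
    N26: 60+22 = 82 ≤ 150
    N28: 20+22 = 42 ≤ 90
    N6: 90+22 = 112 > 110
Round 2 — N6 seizes.
  N6 sheds 112 L/s to N19, N20, N22: 37 each (1 lost).
    N19: 112+37 = 149 > 120
    N20: 10+37 = 47 ≤ 80
    N22: 90+37 = 127 ≤ 150
Round 3 — N19 seizes.
  N19 sheds 149 L/s to N20, N22: 74 each (1 lost).
    N20: 47+74 = 121 > 80
    N22: 127+74 = 201 > 150
Round 4 — N20, N22 seize.
  N20 sheds 121 L/s: no online neighbours, lost.
  N22 sheds 201 L/s to N1, N28, N8: 67 each.
    N1: 20+67 = 87 ≤ 110
    N28: 42+67 = 109 > 90
    N8: 30+67 = 97 ≤ 110
Round 5 — N28 seizes.
  N28 sheds 109 L/s to N1, N15, N16, N25: 27 each (1 lost).
    N1: 87+27 = 114 > 110
    N15: 20+27 = 47 ≤ 70
    N16: 10+27 = 37 ≤ 80
    N25: 70+27 = 97 ≤ 110
Round 6 — N1 seizes.
  N1 sheds 114 L/s to N25: 114 each.
    N25: 97+114 = 211 > 110
Round 7 — N25 seizes.
  N25 sheds 211 L/s to N16: 211 each.
    N16: 37+211 = 248 > 80
Round 8 — N16 seizes.
  N16 sheds 248 L/s: no online neighbours, lost.
No further seizures.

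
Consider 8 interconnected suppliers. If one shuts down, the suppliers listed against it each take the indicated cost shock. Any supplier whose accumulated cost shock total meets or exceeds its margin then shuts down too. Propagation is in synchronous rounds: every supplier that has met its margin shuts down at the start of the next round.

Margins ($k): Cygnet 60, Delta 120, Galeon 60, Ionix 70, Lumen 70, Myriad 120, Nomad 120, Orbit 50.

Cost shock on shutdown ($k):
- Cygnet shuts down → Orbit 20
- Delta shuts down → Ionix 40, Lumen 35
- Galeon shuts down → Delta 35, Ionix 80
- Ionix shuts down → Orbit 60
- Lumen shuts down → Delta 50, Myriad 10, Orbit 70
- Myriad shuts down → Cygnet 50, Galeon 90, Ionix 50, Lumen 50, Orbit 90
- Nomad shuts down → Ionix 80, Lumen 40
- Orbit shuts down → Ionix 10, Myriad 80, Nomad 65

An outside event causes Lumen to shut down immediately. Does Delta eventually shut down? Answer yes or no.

no

Round 1 — Lumen shuts down (initial).
  Delta: +50 → 50 < 120
  Myriad: +10 → 10 < 120
  Orbit: +70 → 70 ≥ 50
Round 2 — Orbit shuts down.
  Ionix: +10 → 10 < 70
  Myriad: +80 → 90 < 120
  Nomad: +65 → 65 < 120
No further shutdowns.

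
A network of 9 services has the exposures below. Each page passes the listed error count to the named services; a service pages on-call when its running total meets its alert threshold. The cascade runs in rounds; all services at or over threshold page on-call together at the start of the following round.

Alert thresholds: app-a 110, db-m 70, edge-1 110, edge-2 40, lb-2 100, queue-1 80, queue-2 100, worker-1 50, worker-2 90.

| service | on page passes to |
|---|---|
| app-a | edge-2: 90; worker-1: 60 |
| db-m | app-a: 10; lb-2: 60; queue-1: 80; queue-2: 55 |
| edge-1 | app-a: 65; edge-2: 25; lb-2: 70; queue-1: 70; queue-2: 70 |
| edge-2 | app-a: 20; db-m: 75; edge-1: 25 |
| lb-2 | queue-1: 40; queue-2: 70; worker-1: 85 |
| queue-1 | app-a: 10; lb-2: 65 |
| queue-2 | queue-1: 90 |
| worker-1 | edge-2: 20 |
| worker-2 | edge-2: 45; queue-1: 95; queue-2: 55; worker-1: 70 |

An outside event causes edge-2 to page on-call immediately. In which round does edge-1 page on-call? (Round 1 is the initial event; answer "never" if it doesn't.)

Round 1 — edge-2 pages on-call (initial).
  app-a: +20 → 20 < 110
  db-m: +75 → 75 ≥ 70
  edge-1: +25 → 25 < 110
Round 2 — db-m pages on-call.
  app-a: +10 → 30 < 110
  lb-2: +60 → 60 < 100
  queue-1: +80 → 80 ≥ 80
  queue-2: +55 → 55 < 100
Round 3 — queue-1 pages on-call.
  app-a: +10 → 40 < 110
  lb-2: +65 → 125 ≥ 100
Round 4 — lb-2 pages on-call.
  queue-2: +70 → 125 ≥ 100
  worker-1: +85 → 85 ≥ 50
Round 5 — queue-2, worker-1 page on-call.
No further pages.

never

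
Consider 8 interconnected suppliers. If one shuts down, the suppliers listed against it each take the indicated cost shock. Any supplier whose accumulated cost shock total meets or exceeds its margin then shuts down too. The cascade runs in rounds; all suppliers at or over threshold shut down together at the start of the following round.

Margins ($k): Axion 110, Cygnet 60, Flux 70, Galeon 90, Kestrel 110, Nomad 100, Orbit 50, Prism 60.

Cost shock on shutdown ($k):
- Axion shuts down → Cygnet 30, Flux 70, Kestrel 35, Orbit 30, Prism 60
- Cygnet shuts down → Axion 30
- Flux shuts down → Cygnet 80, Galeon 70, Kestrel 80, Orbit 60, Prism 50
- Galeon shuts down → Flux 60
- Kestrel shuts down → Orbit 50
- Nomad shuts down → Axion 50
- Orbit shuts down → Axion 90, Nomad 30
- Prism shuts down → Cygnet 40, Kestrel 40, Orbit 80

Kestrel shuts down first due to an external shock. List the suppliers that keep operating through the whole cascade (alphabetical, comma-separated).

Round 1 — Kestrel shuts down (initial).
  Orbit: +50 → 50 ≥ 50
Round 2 — Orbit shuts down.
  Axion: +90 → 90 < 110
  Nomad: +30 → 30 < 100
No further shutdowns.

Axion, Cygnet, Flux, Galeon, Nomad, Prism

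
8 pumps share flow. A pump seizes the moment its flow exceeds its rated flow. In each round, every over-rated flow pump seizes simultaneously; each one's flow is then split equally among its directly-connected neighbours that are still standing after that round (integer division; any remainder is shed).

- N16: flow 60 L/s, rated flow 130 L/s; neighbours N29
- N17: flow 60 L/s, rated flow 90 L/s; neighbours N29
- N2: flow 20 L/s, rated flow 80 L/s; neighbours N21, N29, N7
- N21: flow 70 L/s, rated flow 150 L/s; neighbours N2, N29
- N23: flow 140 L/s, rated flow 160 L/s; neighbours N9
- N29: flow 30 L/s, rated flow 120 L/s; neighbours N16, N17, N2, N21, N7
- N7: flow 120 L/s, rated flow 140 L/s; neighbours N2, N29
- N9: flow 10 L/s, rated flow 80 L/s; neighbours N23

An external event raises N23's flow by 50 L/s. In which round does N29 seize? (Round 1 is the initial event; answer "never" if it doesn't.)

Round 1 — N23 at 190 > 160. N23 seizes.
  N23 sheds 190 L/s to N9: 190 each.
    N9: 10+190 = 200 > 80
Round 2 — N9 seizes.
  N9 sheds 200 L/s: no online neighbours, lost.
No further seizures.

never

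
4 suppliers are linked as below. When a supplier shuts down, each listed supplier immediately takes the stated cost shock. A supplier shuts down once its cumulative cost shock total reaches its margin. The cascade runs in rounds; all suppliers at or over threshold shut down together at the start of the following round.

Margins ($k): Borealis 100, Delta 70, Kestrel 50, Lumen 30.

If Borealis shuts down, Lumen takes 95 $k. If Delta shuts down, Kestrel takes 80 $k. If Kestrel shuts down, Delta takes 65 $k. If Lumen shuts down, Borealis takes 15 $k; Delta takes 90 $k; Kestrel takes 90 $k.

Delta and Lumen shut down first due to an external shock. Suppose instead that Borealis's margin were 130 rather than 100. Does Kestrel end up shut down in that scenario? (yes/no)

yes

With Borealis's margin at 130:
Round 1 — Delta, Lumen shut down (initial).
  Borealis: +15 → 15 < 130
  Kestrel: +80+90 → 170 ≥ 50
Round 2 — Kestrel shuts down.
No further shutdowns.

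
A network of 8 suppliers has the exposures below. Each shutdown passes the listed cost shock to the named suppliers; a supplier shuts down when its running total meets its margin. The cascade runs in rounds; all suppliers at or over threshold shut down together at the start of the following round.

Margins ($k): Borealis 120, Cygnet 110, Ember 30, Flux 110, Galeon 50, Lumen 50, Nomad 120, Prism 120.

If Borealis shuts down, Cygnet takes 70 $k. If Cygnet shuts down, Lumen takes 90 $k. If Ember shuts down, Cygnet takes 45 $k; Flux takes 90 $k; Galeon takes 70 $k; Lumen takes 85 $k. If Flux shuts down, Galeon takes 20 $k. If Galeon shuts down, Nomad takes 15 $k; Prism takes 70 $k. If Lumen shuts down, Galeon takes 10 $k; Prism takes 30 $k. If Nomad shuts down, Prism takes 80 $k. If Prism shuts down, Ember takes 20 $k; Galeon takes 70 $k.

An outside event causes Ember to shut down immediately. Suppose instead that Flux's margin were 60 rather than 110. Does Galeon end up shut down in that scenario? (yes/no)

With Flux's margin at 60:
Round 1 — Ember shuts down (initial).
  Cygnet: +45 → 45 < 110
  Flux: +90 → 90 ≥ 60
  Galeon: +70 → 70 ≥ 50
  Lumen: +85 → 85 ≥ 50
Round 2 — Flux, Galeon, Lumen shut down.
  Nomad: +15 → 15 < 120
  Prism: +70+30 → 100 < 120
No further shutdowns.

yes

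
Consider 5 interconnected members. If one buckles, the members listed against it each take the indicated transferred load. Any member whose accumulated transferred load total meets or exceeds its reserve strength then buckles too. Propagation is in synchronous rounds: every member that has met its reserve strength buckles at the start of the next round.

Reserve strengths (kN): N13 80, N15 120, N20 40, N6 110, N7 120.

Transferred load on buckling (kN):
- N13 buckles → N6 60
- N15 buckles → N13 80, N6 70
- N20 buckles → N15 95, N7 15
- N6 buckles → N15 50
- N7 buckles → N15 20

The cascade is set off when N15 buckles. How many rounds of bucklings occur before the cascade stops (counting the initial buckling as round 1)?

Round 1 — N15 buckles (initial).
  N13: +80 → 80 ≥ 80
  N6: +70 → 70 < 110
Round 2 — N13 buckles.
  N6: +60 → 130 ≥ 110
Round 3 — N6 buckles.
No further bucklings.

3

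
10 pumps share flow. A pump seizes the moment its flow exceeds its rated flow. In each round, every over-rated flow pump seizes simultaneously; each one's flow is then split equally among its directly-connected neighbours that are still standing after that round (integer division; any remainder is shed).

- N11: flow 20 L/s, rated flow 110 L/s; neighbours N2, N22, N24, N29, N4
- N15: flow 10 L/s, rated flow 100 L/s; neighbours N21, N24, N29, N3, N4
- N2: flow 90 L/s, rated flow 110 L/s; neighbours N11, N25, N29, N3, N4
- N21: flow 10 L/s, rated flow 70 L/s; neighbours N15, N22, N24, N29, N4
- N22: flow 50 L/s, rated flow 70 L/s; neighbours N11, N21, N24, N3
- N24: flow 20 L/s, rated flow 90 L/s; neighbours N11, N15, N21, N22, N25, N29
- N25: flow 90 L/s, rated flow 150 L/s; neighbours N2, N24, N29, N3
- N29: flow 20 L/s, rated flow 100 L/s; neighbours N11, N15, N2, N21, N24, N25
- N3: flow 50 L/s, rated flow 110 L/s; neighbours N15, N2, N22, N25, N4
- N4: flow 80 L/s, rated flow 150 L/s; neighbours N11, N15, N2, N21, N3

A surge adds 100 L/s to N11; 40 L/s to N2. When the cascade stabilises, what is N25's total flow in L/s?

122

Round 1 — N11 at 120 > 110; N2 at 130 > 110. N11, N2 seize.
  N11 sheds 120 L/s to N22, N24, N29, N4: 30 each.
    N22: 50+30 = 80 > 70
    N24: 20+30 = 50 ≤ 90
    N29: 20+30 = 50 ≤ 100
    N4: 80+30 = 110 ≤ 150
  N2 sheds 130 L/s to N25, N29, N3, N4: 32 each (2 lost).
    N25: 90+32 = 122 ≤ 150
    N29: 50+32 = 82 ≤ 100
    N3: 50+32 = 82 ≤ 110
    N4: 110+32 = 142 ≤ 150
Round 2 — N22 seizes.
  N22 sheds 80 L/s to N21, N24, N3: 26 each (2 lost).
    N21: 10+26 = 36 ≤ 70
    N24: 50+26 = 76 ≤ 90
    N3: 82+26 = 108 ≤ 110
No further seizures.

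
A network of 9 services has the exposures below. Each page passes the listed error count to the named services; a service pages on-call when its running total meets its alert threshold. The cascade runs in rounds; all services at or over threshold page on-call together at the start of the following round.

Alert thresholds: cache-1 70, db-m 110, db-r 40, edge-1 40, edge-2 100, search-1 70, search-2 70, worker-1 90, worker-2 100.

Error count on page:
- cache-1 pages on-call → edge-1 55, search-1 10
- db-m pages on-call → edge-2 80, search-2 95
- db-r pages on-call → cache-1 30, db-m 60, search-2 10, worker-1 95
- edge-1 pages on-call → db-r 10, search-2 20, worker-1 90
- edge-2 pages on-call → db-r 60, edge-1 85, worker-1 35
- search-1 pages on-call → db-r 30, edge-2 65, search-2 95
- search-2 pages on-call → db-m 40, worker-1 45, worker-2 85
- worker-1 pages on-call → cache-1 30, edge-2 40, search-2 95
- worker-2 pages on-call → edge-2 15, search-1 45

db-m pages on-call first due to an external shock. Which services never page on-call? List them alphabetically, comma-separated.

cache-1, db-r, edge-1, edge-2, search-1, worker-1, worker-2

Round 1 — db-m pages on-call (initial).
  edge-2: +80 → 80 < 100
  search-2: +95 → 95 ≥ 70
Round 2 — search-2 pages on-call.
  worker-1: +45 → 45 < 90
  worker-2: +85 → 85 < 100
No further pages.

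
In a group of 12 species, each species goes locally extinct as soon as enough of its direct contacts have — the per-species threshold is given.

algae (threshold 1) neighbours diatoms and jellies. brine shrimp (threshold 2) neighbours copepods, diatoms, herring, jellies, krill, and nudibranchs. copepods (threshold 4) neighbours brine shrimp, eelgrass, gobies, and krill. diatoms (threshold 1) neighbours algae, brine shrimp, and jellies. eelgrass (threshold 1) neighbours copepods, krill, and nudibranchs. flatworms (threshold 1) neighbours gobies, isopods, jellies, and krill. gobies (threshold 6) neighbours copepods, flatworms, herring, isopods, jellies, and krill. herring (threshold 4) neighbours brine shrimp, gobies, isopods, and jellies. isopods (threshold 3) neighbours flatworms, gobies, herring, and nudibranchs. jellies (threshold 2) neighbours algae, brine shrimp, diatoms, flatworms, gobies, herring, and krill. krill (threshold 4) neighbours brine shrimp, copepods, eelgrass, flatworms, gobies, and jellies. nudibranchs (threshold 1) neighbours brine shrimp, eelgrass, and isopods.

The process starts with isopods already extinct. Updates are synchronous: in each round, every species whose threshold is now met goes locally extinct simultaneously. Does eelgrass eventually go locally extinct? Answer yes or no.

Round 1 — isopods goes locally extinct (initial).
Round 2 — checking thresholds:
  flatworms: 1 of 4 neighbours ≥ 1, goes locally extinct.
  gobies: 1 of 6 neighbours < 6, not yet.
  herring: 1 of 4 neighbours < 4, not yet.
  nudibranchs: 1 of 3 neighbours ≥ 1, goes locally extinct.
Round 3 — checking thresholds:
  brine shrimp: 1 of 6 neighbours < 2, not yet.
  eelgrass: 1 of 3 neighbours ≥ 1, goes locally extinct.
  gobies: 2 of 6 neighbours < 6, not yet.
  herring: 1 of 4 neighbours < 4, not yet.
  jellies: 1 of 7 neighbours < 2, not yet.
  krill: 1 of 6 neighbours < 4, not yet.
Round 4 — no new extinctions; cascade stops.

yes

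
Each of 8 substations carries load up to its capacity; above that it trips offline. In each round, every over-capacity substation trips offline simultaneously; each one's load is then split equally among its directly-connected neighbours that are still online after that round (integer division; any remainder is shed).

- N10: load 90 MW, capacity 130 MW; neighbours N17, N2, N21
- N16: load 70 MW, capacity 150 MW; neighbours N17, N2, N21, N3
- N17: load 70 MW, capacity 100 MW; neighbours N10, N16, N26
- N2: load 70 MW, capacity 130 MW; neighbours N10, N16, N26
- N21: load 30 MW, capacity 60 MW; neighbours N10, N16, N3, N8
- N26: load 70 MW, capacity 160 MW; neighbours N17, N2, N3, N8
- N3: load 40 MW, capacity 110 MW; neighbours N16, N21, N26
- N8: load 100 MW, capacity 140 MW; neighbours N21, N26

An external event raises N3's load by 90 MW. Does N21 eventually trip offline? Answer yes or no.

yes

Round 1 — N3 at 130 > 110. N3 trips offline.
  N3 sheds 130 MW to N16, N21, N26: 43 each (1 lost).
    N16: 70+43 = 113 ≤ 150
    N21: 30+43 = 73 > 60
    N26: 70+43 = 113 ≤ 160
Round 2 — N21 trips offline.
  N21 sheds 73 MW to N10, N16, N8: 24 each (1 lost).
    N10: 90+24 = 114 ≤ 130
    N16: 113+24 = 137 ≤ 150
    N8: 100+24 = 124 ≤ 140
No further trips.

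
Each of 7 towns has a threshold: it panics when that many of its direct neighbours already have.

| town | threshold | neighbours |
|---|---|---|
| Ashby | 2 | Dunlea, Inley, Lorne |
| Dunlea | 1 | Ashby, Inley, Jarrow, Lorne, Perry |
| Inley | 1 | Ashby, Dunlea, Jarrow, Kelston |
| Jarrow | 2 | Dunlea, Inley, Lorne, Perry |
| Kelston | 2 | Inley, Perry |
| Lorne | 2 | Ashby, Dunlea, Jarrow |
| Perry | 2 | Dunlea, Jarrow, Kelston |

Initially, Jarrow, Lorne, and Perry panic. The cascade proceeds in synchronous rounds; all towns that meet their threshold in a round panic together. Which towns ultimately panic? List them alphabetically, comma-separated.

Ashby, Dunlea, Inley, Jarrow, Kelston, Lorne, Perry

Round 1 — Jarrow, Lorne, Perry panic (initial).
Round 2 — checking thresholds:
  Ashby: 1 of 3 neighbours < 2, holds.
  Dunlea: 3 of 5 neighbours ≥ 1, panics.
  Inley: 1 of 4 neighbours ≥ 1, panics.
  Kelston: 1 of 2 neighbours < 2, holds.
Round 3 — checking thresholds:
  Ashby: 3 of 3 neighbours ≥ 2, panics.
  Kelston: 2 of 2 neighbours ≥ 2, panics.
Round 4 — no new panics; cascade stops.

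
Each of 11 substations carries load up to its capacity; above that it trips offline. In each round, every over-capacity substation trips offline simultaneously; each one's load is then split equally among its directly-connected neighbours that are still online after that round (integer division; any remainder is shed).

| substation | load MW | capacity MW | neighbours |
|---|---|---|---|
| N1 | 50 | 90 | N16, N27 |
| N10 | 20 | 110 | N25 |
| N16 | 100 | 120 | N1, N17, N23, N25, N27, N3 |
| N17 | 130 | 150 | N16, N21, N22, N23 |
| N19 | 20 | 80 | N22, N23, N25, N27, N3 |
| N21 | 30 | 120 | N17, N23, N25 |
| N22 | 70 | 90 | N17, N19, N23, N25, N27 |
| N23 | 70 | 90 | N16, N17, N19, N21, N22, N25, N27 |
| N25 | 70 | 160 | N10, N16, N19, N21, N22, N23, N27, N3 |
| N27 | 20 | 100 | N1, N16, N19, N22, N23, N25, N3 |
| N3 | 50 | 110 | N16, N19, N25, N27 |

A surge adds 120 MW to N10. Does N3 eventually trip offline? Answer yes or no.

Round 1 — N10 at 140 > 110. N10 trips offline.
  N10 sheds 140 MW to N25: 140 each.
    N25: 70+140 = 210 > 160
Round 2 — N25 trips offline.
  N25 sheds 210 MW to N16, N19, N21, N22, N23, N27, N3: 30 each.
    N16: 100+30 = 130 > 120
    N19: 20+30 = 50 ≤ 80
    N21: 30+30 = 60 ≤ 120
    N22: 70+30 = 100 > 90
    N23: 70+30 = 100 > 90
    N27: 20+30 = 50 ≤ 100
    N3: 50+30 = 80 ≤ 110
Round 3 — N16, N22, N23 trip offline.
  N16 sheds 130 MW to N1, N17, N27, N3: 32 each (2 lost).
    N1: 50+32 = 82 ≤ 90
    N17: 130+32 = 162 > 150
    N27: 50+32 = 82 ≤ 100
    N3: 80+32 = 112 > 110
  N22 sheds 100 MW to N17, N19, N27: 33 each (1 lost).
    N17: 162+33 = 195 > 150
    N19: 50+33 = 83 > 80
    N27: 82+33 = 115 > 100
  N23 sheds 100 MW to N17, N19, N21, N27: 25 each.
    N17: 195+25 = 220 > 150
    N19: 83+25 = 108 > 80
    N21: 60+25 = 85 ≤ 120
    N27: 115+25 = 140 > 100
Round 4 — N17, N19, N27, N3 trip offline.
  N17 sheds 220 MW to N21: 220 each.
    N21: 85+220 = 305 > 120
  N19 sheds 108 MW: no online neighbours, lost.
  N27 sheds 140 MW to N1: 140 each.
    N1: 82+140 = 222 > 90
  N3 sheds 112 MW: no online neighbours, lost.
Round 5 — N1, N21 trip offline.
  N1 sheds 222 MW: no online neighbours, lost.
  N21 sheds 305 MW: no online neighbours, lost.
No further trips.

yes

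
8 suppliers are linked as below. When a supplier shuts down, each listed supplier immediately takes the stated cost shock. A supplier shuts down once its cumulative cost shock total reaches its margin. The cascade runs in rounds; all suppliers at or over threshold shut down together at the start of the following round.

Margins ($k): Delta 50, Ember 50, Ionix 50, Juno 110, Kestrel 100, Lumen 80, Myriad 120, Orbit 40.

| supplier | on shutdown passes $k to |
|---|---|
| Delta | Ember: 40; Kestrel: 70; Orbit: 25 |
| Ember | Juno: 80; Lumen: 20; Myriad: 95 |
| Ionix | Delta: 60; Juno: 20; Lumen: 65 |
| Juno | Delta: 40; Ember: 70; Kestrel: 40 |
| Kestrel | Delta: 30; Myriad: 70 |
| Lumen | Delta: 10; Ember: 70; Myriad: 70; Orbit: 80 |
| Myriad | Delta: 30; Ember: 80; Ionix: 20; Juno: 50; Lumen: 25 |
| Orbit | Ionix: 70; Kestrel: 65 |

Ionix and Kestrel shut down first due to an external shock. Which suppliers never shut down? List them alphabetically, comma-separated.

Round 1 — Ionix, Kestrel shut down (initial).
  Delta: +60+30 → 90 ≥ 50
  Juno: +20 → 20 < 110
  Lumen: +65 → 65 < 80
  Myriad: +70 → 70 < 120
Round 2 — Delta shuts down.
  Ember: +40 → 40 < 50
  Orbit: +25 → 25 < 40
No further shutdowns.

Ember, Juno, Lumen, Myriad, Orbit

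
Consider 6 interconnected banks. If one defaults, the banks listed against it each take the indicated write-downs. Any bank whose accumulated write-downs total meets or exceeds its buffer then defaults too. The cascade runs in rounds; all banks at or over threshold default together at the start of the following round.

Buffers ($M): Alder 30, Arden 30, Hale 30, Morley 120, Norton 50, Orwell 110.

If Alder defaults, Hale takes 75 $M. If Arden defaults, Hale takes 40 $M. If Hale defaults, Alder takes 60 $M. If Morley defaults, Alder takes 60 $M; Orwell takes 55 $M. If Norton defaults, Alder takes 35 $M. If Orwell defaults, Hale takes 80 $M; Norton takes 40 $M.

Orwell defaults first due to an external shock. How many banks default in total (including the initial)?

3

Round 1 — Orwell defaults (initial).
  Hale: +80 → 80 ≥ 30
  Norton: +40 → 40 < 50
Round 2 — Hale defaults.
  Alder: +60 → 60 ≥ 30
Round 3 — Alder defaults.
No further defaults.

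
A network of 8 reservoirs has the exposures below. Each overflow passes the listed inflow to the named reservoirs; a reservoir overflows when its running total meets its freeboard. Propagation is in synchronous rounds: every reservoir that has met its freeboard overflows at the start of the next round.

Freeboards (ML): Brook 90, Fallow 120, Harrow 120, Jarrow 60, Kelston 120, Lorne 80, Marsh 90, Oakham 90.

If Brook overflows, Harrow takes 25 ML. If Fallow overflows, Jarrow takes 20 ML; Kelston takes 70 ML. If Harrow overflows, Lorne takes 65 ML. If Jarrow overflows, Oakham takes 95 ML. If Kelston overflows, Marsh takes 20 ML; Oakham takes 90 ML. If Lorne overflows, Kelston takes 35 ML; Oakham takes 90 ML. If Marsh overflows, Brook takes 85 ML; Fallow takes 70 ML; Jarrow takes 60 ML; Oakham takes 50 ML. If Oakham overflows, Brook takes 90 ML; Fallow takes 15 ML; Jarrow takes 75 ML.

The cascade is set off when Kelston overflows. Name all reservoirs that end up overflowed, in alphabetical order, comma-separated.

Brook, Jarrow, Kelston, Oakham

Round 1 — Kelston overflows (initial).
  Marsh: +20 → 20 < 90
  Oakham: +90 → 90 ≥ 90
Round 2 — Oakham overflows.
  Brook: +90 → 90 ≥ 90
  Fallow: +15 → 15 < 120
  Jarrow: +75 → 75 ≥ 60
Round 3 — Brook, Jarrow overflow.
  Harrow: +25 → 25 < 120
No further overflows.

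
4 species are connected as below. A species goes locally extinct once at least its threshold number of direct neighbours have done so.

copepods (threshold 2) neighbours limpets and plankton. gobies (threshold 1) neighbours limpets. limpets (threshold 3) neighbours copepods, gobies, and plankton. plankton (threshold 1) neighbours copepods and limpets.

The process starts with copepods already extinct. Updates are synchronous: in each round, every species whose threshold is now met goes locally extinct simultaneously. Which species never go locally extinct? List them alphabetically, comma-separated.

gobies, limpets

Round 1 — copepods goes locally extinct (initial).
Round 2 — checking thresholds:
  limpets: 1 of 3 neighbours < 3, below threshold.
  plankton: 1 of 2 neighbours ≥ 1, goes locally extinct.
Round 3 — no new extinctions; cascade stops.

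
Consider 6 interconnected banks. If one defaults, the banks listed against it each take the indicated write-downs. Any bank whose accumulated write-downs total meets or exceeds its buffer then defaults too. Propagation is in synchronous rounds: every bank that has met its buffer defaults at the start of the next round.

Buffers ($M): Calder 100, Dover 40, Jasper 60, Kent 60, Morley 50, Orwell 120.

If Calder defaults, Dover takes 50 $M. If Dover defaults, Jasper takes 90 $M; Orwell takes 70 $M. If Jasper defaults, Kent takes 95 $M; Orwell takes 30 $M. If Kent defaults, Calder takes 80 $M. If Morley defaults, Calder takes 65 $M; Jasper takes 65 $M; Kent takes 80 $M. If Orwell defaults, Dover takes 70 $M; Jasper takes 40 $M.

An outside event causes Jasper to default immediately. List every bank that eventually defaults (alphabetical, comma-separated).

Jasper, Kent

Round 1 — Jasper defaults (initial).
  Kent: +95 → 95 ≥ 60
  Orwell: +30 → 30 < 120
Round 2 — Kent defaults.
  Calder: +80 → 80 < 100
No further defaults.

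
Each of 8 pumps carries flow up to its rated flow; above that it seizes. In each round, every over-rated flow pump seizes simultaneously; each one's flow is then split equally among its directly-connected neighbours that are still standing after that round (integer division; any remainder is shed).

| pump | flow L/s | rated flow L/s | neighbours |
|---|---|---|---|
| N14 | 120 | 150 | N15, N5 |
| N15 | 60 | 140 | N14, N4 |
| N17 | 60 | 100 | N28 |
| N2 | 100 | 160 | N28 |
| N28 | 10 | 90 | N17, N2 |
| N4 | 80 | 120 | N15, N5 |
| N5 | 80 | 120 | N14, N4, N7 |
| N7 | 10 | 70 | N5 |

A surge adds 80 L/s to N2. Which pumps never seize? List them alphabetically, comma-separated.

Round 1 — N2 at 180 > 160. N2 seizes.
  N2 sheds 180 L/s to N28: 180 each.
    N28: 10+180 = 190 > 90
Round 2 — N28 seizes.
  N28 sheds 190 L/s to N17: 190 each.
    N17: 60+190 = 250 > 100
Round 3 — N17 seizes.
  N17 sheds 250 L/s: no online neighbours, lost.
No further seizures.

N14, N15, N4, N5, N7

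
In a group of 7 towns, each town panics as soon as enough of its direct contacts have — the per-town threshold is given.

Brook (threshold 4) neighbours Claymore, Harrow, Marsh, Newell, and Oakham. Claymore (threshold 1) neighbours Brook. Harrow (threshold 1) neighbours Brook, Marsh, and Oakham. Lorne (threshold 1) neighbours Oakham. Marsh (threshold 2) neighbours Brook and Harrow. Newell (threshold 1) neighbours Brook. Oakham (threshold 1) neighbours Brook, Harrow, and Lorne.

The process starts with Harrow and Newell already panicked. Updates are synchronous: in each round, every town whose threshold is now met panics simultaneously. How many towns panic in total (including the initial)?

Round 1 — Harrow, Newell panic (initial).
Round 2 — checking thresholds:
  Brook: 2 of 5 neighbours < 4, not yet.
  Marsh: 1 of 2 neighbours < 2, not yet.
  Oakham: 1 of 3 neighbours ≥ 1, panics.
Round 3 — checking thresholds:
  Brook: 3 of 5 neighbours < 4, not yet.
  Lorne: 1 of 1 neighbours ≥ 1, panics.
  Marsh: 1 of 2 neighbours < 2, not yet.
Round 4 — no new panics; cascade stops.

4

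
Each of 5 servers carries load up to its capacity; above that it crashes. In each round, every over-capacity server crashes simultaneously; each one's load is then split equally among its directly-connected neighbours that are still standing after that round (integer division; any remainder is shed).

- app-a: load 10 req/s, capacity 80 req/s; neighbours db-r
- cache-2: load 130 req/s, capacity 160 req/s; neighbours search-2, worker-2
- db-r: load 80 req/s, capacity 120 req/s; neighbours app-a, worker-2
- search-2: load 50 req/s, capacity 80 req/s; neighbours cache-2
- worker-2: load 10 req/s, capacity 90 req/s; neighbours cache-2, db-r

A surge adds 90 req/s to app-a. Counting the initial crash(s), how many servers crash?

5

Round 1 — app-a at 100 > 80. app-a crashes.
  app-a sheds 100 req/s to db-r: 100 each.
    db-r: 80+100 = 180 > 120
Round 2 — db-r crashes.
  db-r sheds 180 req/s to worker-2: 180 each.
    worker-2: 10+180 = 190 > 90
Round 3 — worker-2 crashes.
  worker-2 sheds 190 req/s to cache-2: 190 each.
    cache-2: 130+190 = 320 > 160
Round 4 — cache-2 crashes.
  cache-2 sheds 320 req/s to search-2: 320 each.
    search-2: 50+320 = 370 > 80
Round 5 — search-2 crashes.
  search-2 sheds 370 req/s: no online neighbours, lost.
No further crashes.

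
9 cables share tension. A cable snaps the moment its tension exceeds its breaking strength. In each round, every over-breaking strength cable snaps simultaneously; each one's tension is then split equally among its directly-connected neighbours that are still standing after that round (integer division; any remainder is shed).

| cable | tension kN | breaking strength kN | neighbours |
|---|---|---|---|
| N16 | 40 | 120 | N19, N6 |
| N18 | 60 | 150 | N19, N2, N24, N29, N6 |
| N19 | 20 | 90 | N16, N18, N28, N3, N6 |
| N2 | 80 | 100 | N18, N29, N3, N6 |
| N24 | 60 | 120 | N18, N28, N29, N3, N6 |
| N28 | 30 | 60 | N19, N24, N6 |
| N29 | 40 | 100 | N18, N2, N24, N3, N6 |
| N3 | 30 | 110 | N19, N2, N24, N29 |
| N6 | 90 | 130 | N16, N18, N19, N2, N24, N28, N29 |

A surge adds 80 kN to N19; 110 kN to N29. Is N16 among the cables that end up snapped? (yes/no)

Round 1 — N19 at 100 > 90; N29 at 150 > 100. N19, N29 snap.
  N19 sheds 100 kN to N16, N18, N28, N3, N6: 20 each.
    N16: 40+20 = 60 ≤ 120
    N18: 60+20 = 80 ≤ 150
    N28: 30+20 = 50 ≤ 60
    N3: 30+20 = 50 ≤ 110
    N6: 90+20 = 110 ≤ 130
  N29 sheds 150 kN to N18, N2, N24, N3, N6: 30 each.
    N18: 80+30 = 110 ≤ 150
    N2: 80+30 = 110 > 100
    N24: 60+30 = 90 ≤ 120
    N3: 50+30 = 80 ≤ 110
    N6: 110+30 = 140 > 130
Round 2 — N2, N6 snap.
  N2 sheds 110 kN to N18, N3: 55 each.
    N18: 110+55 = 165 > 150
    N3: 80+55 = 135 > 110
  N6 sheds 140 kN to N16, N18, N24, N28: 35 each.
    N16: 60+35 = 95 ≤ 120
    N18: 165+35 = 200 > 150
    N24: 90+35 = 125 > 120
    N28: 50+35 = 85 > 60
Round 3 — N18, N24, N28, N3 snap.
  N18 sheds 200 kN: no online neighbours, lost.
  N24 sheds 125 kN: no online neighbours, lost.
  N28 sheds 85 kN: no online neighbours, lost.
  N3 sheds 135 kN: no online neighbours, lost.
No further breaks.

no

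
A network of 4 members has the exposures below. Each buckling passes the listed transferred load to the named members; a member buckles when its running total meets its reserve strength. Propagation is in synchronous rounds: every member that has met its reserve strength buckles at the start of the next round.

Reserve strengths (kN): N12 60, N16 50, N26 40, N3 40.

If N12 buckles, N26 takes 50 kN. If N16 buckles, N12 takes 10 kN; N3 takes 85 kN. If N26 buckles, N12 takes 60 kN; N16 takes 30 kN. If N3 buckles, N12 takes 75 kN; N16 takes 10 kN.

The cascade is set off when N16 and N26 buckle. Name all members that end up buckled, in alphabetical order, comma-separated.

Round 1 — N16, N26 buckle (initial).
  N12: +10+60 → 70 ≥ 60
  N3: +85 → 85 ≥ 40
Round 2 — N12, N3 buckle.
No further bucklings.

N12, N16, N26, N3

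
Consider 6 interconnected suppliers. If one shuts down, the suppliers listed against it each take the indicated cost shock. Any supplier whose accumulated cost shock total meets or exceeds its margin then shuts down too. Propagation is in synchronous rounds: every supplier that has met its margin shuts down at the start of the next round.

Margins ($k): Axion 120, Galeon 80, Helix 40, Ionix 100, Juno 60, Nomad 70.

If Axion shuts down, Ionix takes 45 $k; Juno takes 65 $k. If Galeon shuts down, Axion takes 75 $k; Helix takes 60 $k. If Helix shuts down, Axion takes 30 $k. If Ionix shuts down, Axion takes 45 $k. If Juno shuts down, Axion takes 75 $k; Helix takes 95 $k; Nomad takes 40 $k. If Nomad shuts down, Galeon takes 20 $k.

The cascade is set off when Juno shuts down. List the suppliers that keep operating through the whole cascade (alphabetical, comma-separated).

Round 1 — Juno shuts down (initial).
  Axion: +75 → 75 < 120
  Helix: +95 → 95 ≥ 40
  Nomad: +40 → 40 < 70
Round 2 — Helix shuts down.
  Axion: +30 → 105 < 120
No further shutdowns.

Axion, Galeon, Ionix, Nomad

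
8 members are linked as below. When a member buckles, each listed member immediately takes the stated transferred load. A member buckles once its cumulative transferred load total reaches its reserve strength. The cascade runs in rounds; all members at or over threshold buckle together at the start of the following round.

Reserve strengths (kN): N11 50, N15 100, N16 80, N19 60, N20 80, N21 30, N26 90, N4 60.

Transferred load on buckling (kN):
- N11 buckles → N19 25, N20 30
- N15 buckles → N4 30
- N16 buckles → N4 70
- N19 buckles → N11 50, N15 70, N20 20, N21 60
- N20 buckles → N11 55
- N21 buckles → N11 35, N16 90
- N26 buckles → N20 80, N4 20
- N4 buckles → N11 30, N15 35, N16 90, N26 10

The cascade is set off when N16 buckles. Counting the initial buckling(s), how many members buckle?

2

Round 1 — N16 buckles (initial).
  N4: +70 → 70 ≥ 60
Round 2 — N4 buckles.
  N11: +30 → 30 < 50
  N15: +35 → 35 < 100
  N26: +10 → 10 < 90
No further bucklings.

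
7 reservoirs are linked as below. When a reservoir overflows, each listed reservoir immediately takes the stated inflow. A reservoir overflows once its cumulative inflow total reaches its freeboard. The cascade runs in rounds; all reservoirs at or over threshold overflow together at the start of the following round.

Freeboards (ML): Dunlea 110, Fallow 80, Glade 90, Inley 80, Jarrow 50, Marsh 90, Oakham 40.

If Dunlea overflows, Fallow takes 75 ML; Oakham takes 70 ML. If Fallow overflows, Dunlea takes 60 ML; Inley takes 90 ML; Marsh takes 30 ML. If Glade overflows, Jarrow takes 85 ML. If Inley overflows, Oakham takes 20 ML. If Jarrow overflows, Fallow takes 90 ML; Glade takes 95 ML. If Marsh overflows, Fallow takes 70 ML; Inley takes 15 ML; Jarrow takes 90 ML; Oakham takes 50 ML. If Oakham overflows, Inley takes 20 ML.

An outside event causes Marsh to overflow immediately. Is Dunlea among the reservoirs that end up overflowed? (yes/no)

no

Round 1 — Marsh overflows (initial).
  Fallow: +70 → 70 < 80
  Inley: +15 → 15 < 80
  Jarrow: +90 → 90 ≥ 50
  Oakham: +50 → 50 ≥ 40
Round 2 — Jarrow, Oakham overflow.
  Fallow: +90 → 160 ≥ 80
  Glade: +95 → 95 ≥ 90
  Inley: +20 → 35 < 80
Round 3 — Fallow, Glade overflow.
  Dunlea: +60 → 60 < 110
  Inley: +90 → 125 ≥ 80
Round 4 — Inley overflows.
No further overflows.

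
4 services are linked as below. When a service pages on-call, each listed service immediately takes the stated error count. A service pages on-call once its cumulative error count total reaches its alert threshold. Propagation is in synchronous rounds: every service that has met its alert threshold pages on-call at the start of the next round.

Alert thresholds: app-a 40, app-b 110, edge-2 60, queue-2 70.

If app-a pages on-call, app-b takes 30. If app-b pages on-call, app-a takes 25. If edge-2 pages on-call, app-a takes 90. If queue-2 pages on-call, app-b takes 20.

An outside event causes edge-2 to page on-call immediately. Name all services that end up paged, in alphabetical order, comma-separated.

Round 1 — edge-2 pages on-call (initial).
  app-a: +90 → 90 ≥ 40
Round 2 — app-a pages on-call.
  app-b: +30 → 30 < 110
No further pages.

app-a, edge-2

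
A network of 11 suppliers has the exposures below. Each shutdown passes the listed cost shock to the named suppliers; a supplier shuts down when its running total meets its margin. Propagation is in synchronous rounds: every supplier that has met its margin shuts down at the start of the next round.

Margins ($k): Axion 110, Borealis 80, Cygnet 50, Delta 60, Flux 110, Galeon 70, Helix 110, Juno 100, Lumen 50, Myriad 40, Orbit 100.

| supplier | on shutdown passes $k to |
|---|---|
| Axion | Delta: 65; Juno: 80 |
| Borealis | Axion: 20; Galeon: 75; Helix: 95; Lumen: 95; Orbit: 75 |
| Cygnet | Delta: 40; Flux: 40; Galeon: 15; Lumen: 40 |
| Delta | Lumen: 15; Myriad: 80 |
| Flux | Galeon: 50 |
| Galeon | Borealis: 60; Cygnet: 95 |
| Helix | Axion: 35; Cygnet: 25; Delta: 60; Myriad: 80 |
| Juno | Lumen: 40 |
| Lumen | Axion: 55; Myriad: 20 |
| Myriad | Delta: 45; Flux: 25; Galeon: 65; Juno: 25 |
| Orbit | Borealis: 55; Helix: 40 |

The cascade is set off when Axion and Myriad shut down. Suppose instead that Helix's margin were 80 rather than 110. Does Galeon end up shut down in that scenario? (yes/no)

no

With Helix's margin at 80:
Round 1 — Axion, Myriad shut down (initial).
  Delta: +65+45 → 110 ≥ 60
  Flux: +25 → 25 < 110
  Galeon: +65 → 65 < 70
  Juno: +80+25 → 105 ≥ 100
Round 2 — Delta, Juno shut down.
  Lumen: +15+40 → 55 ≥ 50
Round 3 — Lumen shuts down.
No further shutdowns.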